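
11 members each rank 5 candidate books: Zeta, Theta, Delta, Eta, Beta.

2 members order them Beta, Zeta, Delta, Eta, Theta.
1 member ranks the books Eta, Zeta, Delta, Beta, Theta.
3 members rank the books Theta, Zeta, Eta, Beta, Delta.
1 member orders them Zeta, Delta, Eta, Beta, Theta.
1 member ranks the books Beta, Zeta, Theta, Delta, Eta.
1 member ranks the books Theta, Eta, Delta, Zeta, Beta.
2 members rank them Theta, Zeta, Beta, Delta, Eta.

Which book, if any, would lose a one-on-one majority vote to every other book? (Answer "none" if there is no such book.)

none

Head-to-head results (11 members):
Zeta vs Theta: 2+1+1+1 = 5 for Zeta, 6 for Theta — Theta by 6–5.
Zeta vs Delta: 10 to 1, Zeta.
Zeta vs Eta: 2+3+1+1+2 = 9 for Zeta, 2 for Eta — Zeta by 9–2.
Zeta vs Beta: Zeta wins 8–3.
Theta–Delta: Theta 7–4.
Theta vs Eta: Theta wins 7–4.
Theta vs Beta: Theta, 6–5.
Delta vs Eta: Delta preferred on 2+1+1+2 = 6 ballots; Delta wins 6–5.
Delta–Beta: Beta 8–3.
Eta–Beta: Eta 6–5.
Each book has at least one pairwise win (Zeta beats Delta; Theta beats Zeta; Delta beats Eta; Eta beats Beta; Beta beats Delta) — no Condorcet loser.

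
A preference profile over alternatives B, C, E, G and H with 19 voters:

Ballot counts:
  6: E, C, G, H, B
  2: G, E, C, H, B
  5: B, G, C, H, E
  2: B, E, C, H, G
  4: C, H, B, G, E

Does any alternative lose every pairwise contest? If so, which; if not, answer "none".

Pairwise majorities:
B–C: C 12–7.
B vs E: B preferred on 5+2+4 = 11 ballots; B wins 11–8.
B vs G: B, 11–8.
B–H: H 12–7.
C–E: E 10–9.
C vs G: C is ranked higher on 6+2+4 = 12 ballots, G on 7. C wins 12–7.
C vs H: 19 to 0, C.
E–G: G 11–8.
E–H: E 10–9.
G–H: G 13–6.
Each alternative has at least one pairwise win (B beats E; C beats B; E beats C; G beats E; H beats B) — no Condorcet loser.

none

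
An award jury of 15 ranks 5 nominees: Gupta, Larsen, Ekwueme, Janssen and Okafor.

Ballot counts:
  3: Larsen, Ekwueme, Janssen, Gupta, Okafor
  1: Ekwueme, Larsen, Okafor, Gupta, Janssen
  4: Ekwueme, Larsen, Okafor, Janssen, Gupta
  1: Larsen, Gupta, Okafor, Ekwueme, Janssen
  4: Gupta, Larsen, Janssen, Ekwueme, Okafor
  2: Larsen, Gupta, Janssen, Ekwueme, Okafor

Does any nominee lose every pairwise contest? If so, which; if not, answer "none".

Head-to-head results (15 jurors):
Gupta–Larsen: Larsen 11–4.
Gupta vs Ekwueme: 1+4+2 = 7 for Gupta, 8 for Ekwueme — Ekwueme by 8–7.
Gupta vs Janssen: Gupta preferred on 1+1+4+2 = 8 ballots; Gupta wins 8–7.
Gupta vs Okafor: Gupta wins 10–5.
Larsen vs Ekwueme: Larsen is ranked higher on 3+1+4+2 = 10 ballots, Ekwueme on 5. Larsen wins 10–5.
Larsen vs Janssen: 3+1+4+1+4+2 = 15 for Larsen, 0 for Janssen — Larsen by 15–0.
Larsen–Okafor: Larsen 15–0.
Ekwueme–Janssen: Ekwueme 9–6.
Ekwueme vs Okafor: Ekwueme is ranked higher on 3+1+4+4+2 = 14 ballots, Okafor on 1. Ekwueme wins 14–1.
Janssen vs Okafor: Janssen is ranked higher on 3+4+2 = 9 ballots, Okafor on 6. Janssen wins 9–6.
Okafor loses to every other nominee — it is the Condorcet loser.

Okafor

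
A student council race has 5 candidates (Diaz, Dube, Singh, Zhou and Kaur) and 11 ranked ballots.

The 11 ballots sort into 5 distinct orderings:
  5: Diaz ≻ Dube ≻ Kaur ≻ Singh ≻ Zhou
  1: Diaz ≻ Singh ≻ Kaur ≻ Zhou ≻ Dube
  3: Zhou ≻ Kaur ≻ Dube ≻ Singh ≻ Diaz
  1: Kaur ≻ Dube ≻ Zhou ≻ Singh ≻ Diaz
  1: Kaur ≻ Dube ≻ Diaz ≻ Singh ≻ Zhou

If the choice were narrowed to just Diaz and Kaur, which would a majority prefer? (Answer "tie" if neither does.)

Diaz

Ballots ranking Diaz above Kaur: 5 + 1 = 6.
Ballots ranking Kaur above Diaz: 11 − 6 = 5.
Diaz wins the head-to-head 6–5.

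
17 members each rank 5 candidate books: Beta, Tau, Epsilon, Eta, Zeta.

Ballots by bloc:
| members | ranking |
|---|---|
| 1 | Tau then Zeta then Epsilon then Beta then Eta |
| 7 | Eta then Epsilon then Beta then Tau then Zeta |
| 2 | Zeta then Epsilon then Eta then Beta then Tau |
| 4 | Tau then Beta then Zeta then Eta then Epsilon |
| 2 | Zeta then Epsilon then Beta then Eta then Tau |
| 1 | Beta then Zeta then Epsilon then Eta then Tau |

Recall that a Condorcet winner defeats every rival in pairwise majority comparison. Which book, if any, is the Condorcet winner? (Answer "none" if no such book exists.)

Head-to-head results (17 members):
Beta vs Tau: Beta preferred on 7+2+2+1 = 12 ballots; Beta wins 12–5.
Beta vs Epsilon: Beta is ranked higher on 4+1 = 5 ballots, Epsilon on 12. Epsilon wins 12–5.
Beta–Eta: Eta 9–8.
Beta vs Zeta: Beta preferred on 7+4+1 = 12 ballots; Beta wins 12–5.
Tau vs Epsilon: 5 to 12, Epsilon.
Tau–Eta: Eta 12–5.
Tau vs Zeta: Tau preferred on 1+7+4 = 12 ballots; Tau wins 12–5.
Epsilon–Eta: Eta 11–6.
Epsilon vs Zeta: 7 for Epsilon, 10 for Zeta — Zeta by 10–7.
Eta vs Zeta: 7 for Eta, 10 for Zeta — Zeta by 10–7.
Each book drops at least one matchup (Beta loses to Epsilon; Tau loses to Beta; Epsilon loses to Eta; Eta loses to Zeta; Zeta loses to Beta); the cycle Beta beats Zeta beats Epsilon beats Beta rules out a Condorcet winner.

none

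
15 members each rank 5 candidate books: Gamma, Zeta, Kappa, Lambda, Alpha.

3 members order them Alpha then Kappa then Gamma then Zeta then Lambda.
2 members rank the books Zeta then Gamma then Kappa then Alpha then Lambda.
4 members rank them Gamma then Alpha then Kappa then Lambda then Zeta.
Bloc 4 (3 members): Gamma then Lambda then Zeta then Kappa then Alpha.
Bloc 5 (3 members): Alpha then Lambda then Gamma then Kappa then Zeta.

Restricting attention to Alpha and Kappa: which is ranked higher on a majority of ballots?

Alpha

Ballots ranking Alpha above Kappa: 3 + 4 + 3 = 10.
Ballots ranking Kappa above Alpha: 15 − 10 = 5.
Alpha wins the head-to-head 10–5.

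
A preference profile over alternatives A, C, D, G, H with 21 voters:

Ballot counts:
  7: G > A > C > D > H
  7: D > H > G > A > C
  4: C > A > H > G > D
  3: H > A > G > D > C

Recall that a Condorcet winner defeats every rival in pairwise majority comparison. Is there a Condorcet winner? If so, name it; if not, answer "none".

none

Head-to-head results (21 voters):
A vs C: A wins 17–4.
A vs D: A, 14–7.
A vs G: G wins 14–7.
A vs H: A wins 11–10.
C vs D: C wins 11–10.
C–G: G 17–4.
C vs H: C wins 11–10.
D vs G: G wins 14–7.
D vs H: D wins 14–7.
G vs H: H, 14–7.
Every alternative loses at least once (A loses to G; C loses to A; D loses to A; G loses to H; H loses to A). The majority relation contains the cycle A → H → G → A, so there is no Condorcet winner.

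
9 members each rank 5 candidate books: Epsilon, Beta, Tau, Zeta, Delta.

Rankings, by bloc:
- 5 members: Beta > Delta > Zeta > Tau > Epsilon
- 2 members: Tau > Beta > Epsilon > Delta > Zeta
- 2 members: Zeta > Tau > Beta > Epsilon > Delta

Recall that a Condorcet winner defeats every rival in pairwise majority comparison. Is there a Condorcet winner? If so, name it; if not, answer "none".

Beta

Check each pair by majority over 9 ballots:
Epsilon vs Beta: Beta wins 9–0.
Epsilon vs Tau: Tau wins 9–0.
Epsilon vs Zeta: Zeta, 7–2.
Epsilon vs Delta: Delta wins 5–4.
Beta vs Tau: Beta, 5–4.
Beta–Zeta: Beta 7–2.
Beta vs Delta: Beta wins 9–0.
Tau vs Zeta: Zeta wins 7–2.
Tau vs Delta: Delta wins 5–4.
Zeta vs Delta: Delta wins 7–2.
Beta defeats every rival head-to-head and is the Condorcet winner.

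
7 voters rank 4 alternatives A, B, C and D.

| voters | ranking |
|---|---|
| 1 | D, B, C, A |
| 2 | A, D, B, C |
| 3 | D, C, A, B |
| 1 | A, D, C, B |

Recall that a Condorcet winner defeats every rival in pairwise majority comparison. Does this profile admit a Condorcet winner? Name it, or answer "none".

D

Head-to-head results (7 voters):
A vs B: A is ranked higher on 2+3+1 = 6 ballots, B on 1. A wins 6–1.
A vs C: A is ranked higher on 2+1 = 3 ballots, C on 4. C wins 4–3.
A vs D: A preferred on 2+1 = 3 ballots; D wins 4–3.
B vs C: 1+2 = 3 for B, 4 for C — C by 4–3.
B vs D: B preferred on 0 ballots; D wins 7–0.
C vs D: 0 to 7, D.
D defeats every rival head-to-head and is the Condorcet winner.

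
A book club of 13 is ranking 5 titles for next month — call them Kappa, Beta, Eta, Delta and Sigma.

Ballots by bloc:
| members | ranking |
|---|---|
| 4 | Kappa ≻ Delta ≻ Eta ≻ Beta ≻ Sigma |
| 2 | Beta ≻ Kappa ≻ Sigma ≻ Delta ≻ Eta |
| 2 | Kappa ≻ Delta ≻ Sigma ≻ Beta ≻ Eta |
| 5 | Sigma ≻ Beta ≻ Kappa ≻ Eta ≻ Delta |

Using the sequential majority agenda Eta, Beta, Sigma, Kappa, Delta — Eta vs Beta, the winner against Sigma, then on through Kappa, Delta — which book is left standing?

Kappa

Round 1: Eta vs Beta — 4–9, Beta advances.
Round 2: Beta vs Sigma — 6–7, Sigma advances.
Round 3: Sigma vs Kappa — 5–8, Kappa advances.
Round 4: Kappa vs Delta — 13–0, Kappa advances.
The agenda winner is Kappa.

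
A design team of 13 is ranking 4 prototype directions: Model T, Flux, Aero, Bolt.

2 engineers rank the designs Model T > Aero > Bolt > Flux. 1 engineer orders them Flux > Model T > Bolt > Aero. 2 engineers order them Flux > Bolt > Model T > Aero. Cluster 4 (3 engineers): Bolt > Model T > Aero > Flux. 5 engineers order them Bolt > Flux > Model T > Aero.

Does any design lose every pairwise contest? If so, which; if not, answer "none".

Aero

Head-to-head results (13 engineers):
Model T–Flux: Flux 8–5.
Model T vs Aero: Model T, 13–0.
Model T vs Bolt: 2+1 = 3 for Model T, 10 for Bolt — Bolt by 10–3.
Flux–Aero: Flux 8–5.
Flux vs Bolt: 1+2 = 3 for Flux, 10 for Bolt — Bolt by 10–3.
Aero–Bolt: Bolt 11–2.
Aero loses to every other design — it is the Condorcet loser.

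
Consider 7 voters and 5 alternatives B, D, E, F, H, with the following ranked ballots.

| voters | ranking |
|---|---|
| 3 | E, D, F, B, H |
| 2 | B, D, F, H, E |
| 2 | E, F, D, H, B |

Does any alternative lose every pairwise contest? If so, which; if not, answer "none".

H

Pairwise majorities:
B vs D: D, 5–2.
B vs E: 2 for B, 5 for E — E by 5–2.
B vs F: 2 for B, 5 for F — F by 5–2.
B vs H: 5 to 2, B.
D vs E: E, 5–2.
D vs F: D wins 5–2.
D vs H: D wins 7–0.
E vs F: E is ranked higher on 3+2 = 5 ballots, F on 2. E wins 5–2.
E–H: E 5–2.
F vs H: 7 to 0, F.
Only H has no wins; H is the Condorcet loser.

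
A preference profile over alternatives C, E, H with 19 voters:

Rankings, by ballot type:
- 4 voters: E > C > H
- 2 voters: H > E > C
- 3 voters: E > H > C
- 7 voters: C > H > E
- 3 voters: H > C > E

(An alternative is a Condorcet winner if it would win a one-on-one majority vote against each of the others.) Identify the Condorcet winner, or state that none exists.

C

Pairwise majorities:
C vs E: 7+3 = 10 for C, 9 for E — C by 10–9.
C vs H: 4+7 = 11 for C, 8 for H — C by 11–8.
E vs H: 4+3 = 7 for E, 12 for H — H by 12–7.
C beats each of E, H — C is the Condorcet winner.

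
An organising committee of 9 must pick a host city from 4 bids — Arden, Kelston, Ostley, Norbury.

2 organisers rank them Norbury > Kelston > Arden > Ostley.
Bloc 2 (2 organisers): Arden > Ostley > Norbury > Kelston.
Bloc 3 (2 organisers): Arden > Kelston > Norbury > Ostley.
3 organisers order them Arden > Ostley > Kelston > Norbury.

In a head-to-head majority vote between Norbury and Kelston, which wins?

Ballots ranking Norbury above Kelston: 2 + 2 = 4.
Ballots ranking Kelston above Norbury: 9 − 4 = 5.
Kelston wins the head-to-head 5–4.

Kelston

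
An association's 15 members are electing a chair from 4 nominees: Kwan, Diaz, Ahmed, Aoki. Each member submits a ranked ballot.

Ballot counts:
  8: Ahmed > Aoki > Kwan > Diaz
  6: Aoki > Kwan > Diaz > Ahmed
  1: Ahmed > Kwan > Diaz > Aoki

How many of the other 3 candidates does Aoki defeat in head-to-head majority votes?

Aoki against each rival (15 voters):
Aoki vs Kwan: Aoki wins 14–1.
Aoki vs Diaz: Aoki wins 14–1.
Aoki vs Ahmed: 6 to 9, Ahmed.
Aoki beats Kwan, Diaz; loses to Ahmed — 2 pairwise wins.

2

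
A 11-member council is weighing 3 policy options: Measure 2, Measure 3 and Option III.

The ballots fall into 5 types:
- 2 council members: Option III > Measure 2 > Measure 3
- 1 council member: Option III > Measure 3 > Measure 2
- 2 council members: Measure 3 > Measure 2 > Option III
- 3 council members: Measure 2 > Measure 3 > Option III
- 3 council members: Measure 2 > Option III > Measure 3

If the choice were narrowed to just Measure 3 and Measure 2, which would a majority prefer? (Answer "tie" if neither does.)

Ballots ranking Measure 3 above Measure 2: 1 + 2 = 3.
Ballots ranking Measure 2 above Measure 3: 11 − 3 = 8.
Measure 2 wins the head-to-head 8–3.

Measure 2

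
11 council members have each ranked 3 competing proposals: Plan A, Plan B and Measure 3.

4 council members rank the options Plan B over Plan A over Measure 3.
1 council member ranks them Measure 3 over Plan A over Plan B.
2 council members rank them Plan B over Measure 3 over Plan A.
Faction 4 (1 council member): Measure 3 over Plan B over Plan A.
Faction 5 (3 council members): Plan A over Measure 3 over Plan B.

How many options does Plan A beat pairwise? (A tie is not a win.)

1

Plan A against each rival (11 council members):
Plan A vs Plan B: 4 to 7, Plan B.
Plan A vs Measure 3: Plan A, 7–4.
Plan A beats Measure 3; loses to Plan B — 1 pairwise win.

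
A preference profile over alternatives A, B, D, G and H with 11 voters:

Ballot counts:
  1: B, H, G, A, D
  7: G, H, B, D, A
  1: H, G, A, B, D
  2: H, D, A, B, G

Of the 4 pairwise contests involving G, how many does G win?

4

G against each rival (11 voters):
G vs A: G wins 9–2.
G–B: G 8–3.
G vs D: G, 9–2.
G vs H: G is ranked higher on 7 ballots, H on 4. G wins 7–4.
G beats A, B, D, H — 4 pairwise wins.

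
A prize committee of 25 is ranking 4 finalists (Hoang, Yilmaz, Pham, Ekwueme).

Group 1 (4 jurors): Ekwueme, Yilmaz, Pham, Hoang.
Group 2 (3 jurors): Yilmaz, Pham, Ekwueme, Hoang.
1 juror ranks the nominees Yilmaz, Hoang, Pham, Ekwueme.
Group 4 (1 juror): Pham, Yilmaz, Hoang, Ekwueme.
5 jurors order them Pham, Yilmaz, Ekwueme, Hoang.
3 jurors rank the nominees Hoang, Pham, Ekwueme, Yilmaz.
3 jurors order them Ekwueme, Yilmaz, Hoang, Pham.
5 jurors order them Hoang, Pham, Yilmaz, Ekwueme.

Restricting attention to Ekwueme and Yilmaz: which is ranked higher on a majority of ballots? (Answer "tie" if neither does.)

Yilmaz

Ballots ranking Ekwueme above Yilmaz: 4 + 3 + 3 = 10.
Ballots ranking Yilmaz above Ekwueme: 25 − 10 = 15.
Yilmaz wins the head-to-head 15–10.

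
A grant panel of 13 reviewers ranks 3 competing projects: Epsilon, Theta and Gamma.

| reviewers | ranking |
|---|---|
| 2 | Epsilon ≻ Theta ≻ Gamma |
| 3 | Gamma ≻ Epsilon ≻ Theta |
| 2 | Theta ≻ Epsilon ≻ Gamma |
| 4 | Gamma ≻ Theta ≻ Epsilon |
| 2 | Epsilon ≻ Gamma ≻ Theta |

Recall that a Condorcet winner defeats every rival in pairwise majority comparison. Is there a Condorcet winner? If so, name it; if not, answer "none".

Check each pair by majority over 13 ballots:
Epsilon vs Theta: Epsilon is ranked higher on 2+3+2 = 7 ballots, Theta on 6. Epsilon wins 7–6.
Epsilon vs Gamma: Epsilon preferred on 2+2+2 = 6 ballots; Gamma wins 7–6.
Theta vs Gamma: 4 to 9, Gamma.
Gamma defeats every rival head-to-head and is the Condorcet winner.

Gamma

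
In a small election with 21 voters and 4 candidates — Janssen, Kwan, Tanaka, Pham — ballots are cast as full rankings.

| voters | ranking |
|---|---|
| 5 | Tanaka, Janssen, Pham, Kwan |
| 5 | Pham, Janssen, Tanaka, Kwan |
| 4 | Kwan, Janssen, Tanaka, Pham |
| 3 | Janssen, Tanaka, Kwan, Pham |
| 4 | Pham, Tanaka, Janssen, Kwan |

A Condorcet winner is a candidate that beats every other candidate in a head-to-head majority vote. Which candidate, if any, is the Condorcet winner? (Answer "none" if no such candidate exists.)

Pairwise majorities:
Janssen vs Kwan: 5+5+3+4 = 17 for Janssen, 4 for Kwan — Janssen by 17–4.
Janssen vs Tanaka: Janssen preferred on 5+4+3 = 12 ballots; Janssen wins 12–9.
Janssen vs Pham: 5+4+3 = 12 for Janssen, 9 for Pham — Janssen by 12–9.
Kwan vs Tanaka: Kwan preferred on 4 ballots; Tanaka wins 17–4.
Kwan vs Pham: Kwan preferred on 4+3 = 7 ballots; Pham wins 14–7.
Tanaka vs Pham: Tanaka preferred on 5+4+3 = 12 ballots; Tanaka wins 12–9.
Janssen wins every pairwise contest, so Janssen is the Condorcet winner.

Janssen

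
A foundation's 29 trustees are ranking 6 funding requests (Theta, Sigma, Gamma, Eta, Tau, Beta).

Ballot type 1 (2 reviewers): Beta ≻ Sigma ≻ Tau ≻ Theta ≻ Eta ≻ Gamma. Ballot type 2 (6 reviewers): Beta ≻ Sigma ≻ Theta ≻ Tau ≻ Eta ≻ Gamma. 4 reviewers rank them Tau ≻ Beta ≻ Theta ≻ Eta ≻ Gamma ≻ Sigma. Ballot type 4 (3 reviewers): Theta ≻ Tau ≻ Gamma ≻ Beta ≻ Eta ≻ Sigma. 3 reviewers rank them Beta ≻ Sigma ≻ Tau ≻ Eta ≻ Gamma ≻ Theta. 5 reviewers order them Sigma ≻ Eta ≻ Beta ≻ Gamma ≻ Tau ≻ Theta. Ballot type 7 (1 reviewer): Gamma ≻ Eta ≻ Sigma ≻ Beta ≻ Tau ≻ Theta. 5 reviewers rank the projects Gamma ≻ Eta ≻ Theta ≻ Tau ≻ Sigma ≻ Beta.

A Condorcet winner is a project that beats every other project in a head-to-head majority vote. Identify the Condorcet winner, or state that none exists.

Beta

Check each pair by majority over 29 ballots:
Theta–Sigma: Sigma 17–12.
Theta–Gamma: Theta 15–14.
Theta vs Eta: Theta, 15–14.
Theta vs Tau: Tau wins 15–14.
Theta vs Beta: Beta wins 21–8.
Sigma vs Gamma: Sigma wins 16–13.
Sigma vs Eta: Sigma wins 16–13.
Sigma vs Tau: Sigma, 17–12.
Sigma vs Beta: Beta, 18–11.
Gamma vs Eta: Eta wins 20–9.
Gamma vs Tau: Tau wins 18–11.
Gamma–Beta: Beta 20–9.
Eta vs Tau: Tau, 18–11.
Eta vs Beta: Beta, 18–11.
Tau vs Beta: Beta wins 17–12.
Beta beats each of Theta, Sigma, Gamma, Eta, Tau — Beta is the Condorcet winner.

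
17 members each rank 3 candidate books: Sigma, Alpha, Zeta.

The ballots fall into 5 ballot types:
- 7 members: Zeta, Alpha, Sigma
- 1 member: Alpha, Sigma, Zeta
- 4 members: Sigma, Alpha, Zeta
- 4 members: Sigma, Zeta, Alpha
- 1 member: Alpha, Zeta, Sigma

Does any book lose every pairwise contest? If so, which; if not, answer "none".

Pairwise majorities:
Sigma vs Alpha: Alpha, 9–8.
Sigma–Zeta: Sigma 9–8.
Alpha vs Zeta: Alpha preferred on 1+4+1 = 6 ballots; Zeta wins 11–6.
No book is winless: Sigma beats Zeta; Alpha beats Sigma; Zeta beats Alpha. There is no Condorcet loser.

none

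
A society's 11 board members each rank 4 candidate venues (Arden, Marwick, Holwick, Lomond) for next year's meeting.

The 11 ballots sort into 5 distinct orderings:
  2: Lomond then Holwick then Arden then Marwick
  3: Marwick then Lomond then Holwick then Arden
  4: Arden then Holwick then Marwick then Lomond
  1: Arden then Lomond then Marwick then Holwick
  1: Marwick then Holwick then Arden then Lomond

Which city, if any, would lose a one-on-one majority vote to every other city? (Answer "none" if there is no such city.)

none

Pairwise majorities:
Arden vs Marwick: 2+4+1 = 7 for Arden, 4 for Marwick — Arden by 7–4.
Arden vs Holwick: Holwick, 6–5.
Arden vs Lomond: 6 to 5, Arden.
Marwick–Holwick: Holwick 6–5.
Marwick vs Lomond: Marwick, 8–3.
Holwick vs Lomond: Lomond, 6–5.
No city is winless: Arden beats Marwick; Marwick beats Lomond; Holwick beats Arden; Lomond beats Holwick. There is no Condorcet loser.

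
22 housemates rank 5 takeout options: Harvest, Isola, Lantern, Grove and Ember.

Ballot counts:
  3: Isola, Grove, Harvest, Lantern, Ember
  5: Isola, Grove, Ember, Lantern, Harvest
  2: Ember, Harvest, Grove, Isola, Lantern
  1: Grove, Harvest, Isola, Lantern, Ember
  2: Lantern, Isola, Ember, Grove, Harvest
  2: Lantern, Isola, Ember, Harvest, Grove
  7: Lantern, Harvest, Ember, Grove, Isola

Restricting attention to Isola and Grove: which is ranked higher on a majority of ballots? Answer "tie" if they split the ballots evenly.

Isola

Ballots ranking Isola above Grove: 3 + 5 + 2 + 2 = 12.
Ballots ranking Grove above Isola: 22 − 12 = 10.
Isola wins the head-to-head 12–10.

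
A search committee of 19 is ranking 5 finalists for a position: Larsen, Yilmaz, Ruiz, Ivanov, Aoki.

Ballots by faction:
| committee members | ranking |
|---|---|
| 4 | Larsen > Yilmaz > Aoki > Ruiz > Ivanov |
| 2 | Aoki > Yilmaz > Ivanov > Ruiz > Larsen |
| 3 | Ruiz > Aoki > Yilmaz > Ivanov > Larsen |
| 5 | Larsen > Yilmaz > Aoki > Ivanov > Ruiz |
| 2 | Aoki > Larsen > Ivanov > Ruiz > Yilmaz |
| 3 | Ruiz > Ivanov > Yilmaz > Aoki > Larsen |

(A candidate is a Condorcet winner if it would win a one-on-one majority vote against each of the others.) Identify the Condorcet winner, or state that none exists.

Head-to-head results (19 committee members):
Larsen vs Yilmaz: 4+5+2 = 11 for Larsen, 8 for Yilmaz — Larsen by 11–8.
Larsen vs Ruiz: Larsen wins 11–8.
Larsen vs Ivanov: Larsen, 11–8.
Larsen vs Aoki: Aoki, 10–9.
Yilmaz vs Ruiz: Yilmaz wins 11–8.
Yilmaz vs Ivanov: Yilmaz preferred on 4+2+3+5 = 14 ballots; Yilmaz wins 14–5.
Yilmaz vs Aoki: Yilmaz wins 12–7.
Ruiz vs Ivanov: Ruiz preferred on 4+3+3 = 10 ballots; Ruiz wins 10–9.
Ruiz vs Aoki: 3+3 = 6 for Ruiz, 13 for Aoki — Aoki by 13–6.
Ivanov vs Aoki: Aoki, 16–3.
Every candidate loses at least once (Larsen loses to Aoki; Yilmaz loses to Larsen; Ruiz loses to Larsen; Ivanov loses to Larsen; Aoki loses to Yilmaz). The majority relation contains the cycle Larsen > Yilmaz > Aoki > Larsen, so there is no Condorcet winner.

none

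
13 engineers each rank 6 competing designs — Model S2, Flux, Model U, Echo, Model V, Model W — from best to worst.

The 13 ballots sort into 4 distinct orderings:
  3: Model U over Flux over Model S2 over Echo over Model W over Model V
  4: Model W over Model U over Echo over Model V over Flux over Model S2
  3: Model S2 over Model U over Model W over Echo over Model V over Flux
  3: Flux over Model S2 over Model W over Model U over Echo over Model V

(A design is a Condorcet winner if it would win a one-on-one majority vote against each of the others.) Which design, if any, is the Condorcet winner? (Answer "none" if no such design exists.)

none

Pairwise majorities:
Model S2 vs Flux: Model S2 is ranked higher on 3 ballots, Flux on 10. Flux wins 10–3.
Model S2 vs Model U: Model S2 is ranked higher on 3+3 = 6 ballots, Model U on 7. Model U wins 7–6.
Model S2 vs Echo: Model S2 is ranked higher on 3+3+3 = 9 ballots, Echo on 4. Model S2 wins 9–4.
Model S2 vs Model V: Model S2 preferred on 3+3+3 = 9 ballots; Model S2 wins 9–4.
Model S2 vs Model W: 3+3+3 = 9 for Model S2, 4 for Model W — Model S2 by 9–4.
Flux vs Model U: 3 for Flux, 10 for Model U — Model U by 10–3.
Flux vs Echo: 6 to 7, Echo.
Flux vs Model V: Flux preferred on 3+3 = 6 ballots; Model V wins 7–6.
Flux vs Model W: 3+3 = 6 for Flux, 7 for Model W — Model W by 7–6.
Model U vs Echo: Model U is ranked higher on 3+4+3+3 = 13 ballots, Echo on 0. Model U wins 13–0.
Model U vs Model V: Model U is ranked higher on 3+4+3+3 = 13 ballots, Model V on 0. Model U wins 13–0.
Model U vs Model W: Model U is ranked higher on 3+3 = 6 ballots, Model W on 7. Model W wins 7–6.
Echo vs Model V: 13 to 0, Echo.
Echo vs Model W: Echo is ranked higher on 3 ballots, Model W on 10. Model W wins 10–3.
Model V vs Model W: Model V preferred on 0 ballots; Model W wins 13–0.
Each design drops at least one matchup (Model S2 loses to Flux; Flux loses to Model U; Model U loses to Model W; Echo loses to Model S2; Model V loses to Model S2; Model W loses to Model S2); the cycle Model S2 > Echo > Flux > Model S2 rules out a Condorcet winner.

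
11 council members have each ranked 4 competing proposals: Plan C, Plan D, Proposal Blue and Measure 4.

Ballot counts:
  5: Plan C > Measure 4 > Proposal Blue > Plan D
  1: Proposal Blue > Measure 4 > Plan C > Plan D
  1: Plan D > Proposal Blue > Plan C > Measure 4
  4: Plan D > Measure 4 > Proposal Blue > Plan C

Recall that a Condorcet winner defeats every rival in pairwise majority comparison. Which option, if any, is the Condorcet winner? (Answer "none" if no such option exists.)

none

Head-to-head results (11 council members):
Plan C vs Plan D: 6 to 5, Plan C.
Plan C vs Proposal Blue: Plan C preferred on 5 ballots; Proposal Blue wins 6–5.
Plan C vs Measure 4: 5+1 = 6 for Plan C, 5 for Measure 4 — Plan C by 6–5.
Plan D vs Proposal Blue: 5 to 6, Proposal Blue.
Plan D vs Measure 4: Plan D preferred on 1+4 = 5 ballots; Measure 4 wins 6–5.
Proposal Blue vs Measure 4: 1+1 = 2 for Proposal Blue, 9 for Measure 4 — Measure 4 by 9–2.
Each option drops at least one matchup (Plan C loses to Proposal Blue; Plan D loses to Plan C; Proposal Blue loses to Measure 4; Measure 4 loses to Plan C); the cycle Plan C beats Measure 4 beats Proposal Blue beats Plan C rules out a Condorcet winner.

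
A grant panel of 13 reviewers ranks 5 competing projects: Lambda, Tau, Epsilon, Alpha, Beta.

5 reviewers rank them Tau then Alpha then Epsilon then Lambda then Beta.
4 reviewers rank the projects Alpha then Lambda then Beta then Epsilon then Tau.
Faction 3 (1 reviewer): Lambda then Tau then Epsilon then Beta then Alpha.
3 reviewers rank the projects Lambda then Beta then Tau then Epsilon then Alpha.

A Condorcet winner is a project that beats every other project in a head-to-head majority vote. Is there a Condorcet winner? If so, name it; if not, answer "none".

none

Head-to-head results (13 reviewers):
Lambda vs Tau: Lambda preferred on 4+1+3 = 8 ballots; Lambda wins 8–5.
Lambda vs Epsilon: 8 to 5, Lambda.
Lambda vs Alpha: 4 to 9, Alpha.
Lambda vs Beta: 13 to 0, Lambda.
Tau vs Epsilon: Tau preferred on 5+1+3 = 9 ballots; Tau wins 9–4.
Tau vs Alpha: 5+1+3 = 9 for Tau, 4 for Alpha — Tau by 9–4.
Tau vs Beta: Tau preferred on 5+1 = 6 ballots; Beta wins 7–6.
Epsilon vs Alpha: 1+3 = 4 for Epsilon, 9 for Alpha — Alpha by 9–4.
Epsilon vs Beta: 5+1 = 6 for Epsilon, 7 for Beta — Beta by 7–6.
Alpha vs Beta: 5+4 = 9 for Alpha, 4 for Beta — Alpha by 9–4.
Every project loses at least once (Lambda loses to Alpha; Tau loses to Lambda; Epsilon loses to Lambda; Alpha loses to Tau; Beta loses to Lambda). The majority relation contains the cycle Lambda → Tau → Alpha → Lambda, so there is no Condorcet winner.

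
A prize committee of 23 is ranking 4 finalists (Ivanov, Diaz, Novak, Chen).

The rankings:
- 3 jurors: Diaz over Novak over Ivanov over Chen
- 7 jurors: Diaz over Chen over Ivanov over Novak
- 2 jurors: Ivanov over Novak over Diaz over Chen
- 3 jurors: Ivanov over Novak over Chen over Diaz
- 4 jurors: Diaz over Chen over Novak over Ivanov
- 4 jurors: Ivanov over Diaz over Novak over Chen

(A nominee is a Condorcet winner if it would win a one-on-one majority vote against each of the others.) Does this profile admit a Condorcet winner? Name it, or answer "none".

Head-to-head results (23 jurors):
Ivanov vs Diaz: 9 to 14, Diaz.
Ivanov vs Novak: 7+2+3+4 = 16 for Ivanov, 7 for Novak — Ivanov by 16–7.
Ivanov vs Chen: Ivanov preferred on 3+2+3+4 = 12 ballots; Ivanov wins 12–11.
Diaz vs Novak: Diaz wins 18–5.
Diaz vs Chen: Diaz preferred on 3+7+2+4+4 = 20 ballots; Diaz wins 20–3.
Novak vs Chen: Novak, 12–11.
Diaz beats each of Ivanov, Novak, Chen — Diaz is the Condorcet winner.

Diaz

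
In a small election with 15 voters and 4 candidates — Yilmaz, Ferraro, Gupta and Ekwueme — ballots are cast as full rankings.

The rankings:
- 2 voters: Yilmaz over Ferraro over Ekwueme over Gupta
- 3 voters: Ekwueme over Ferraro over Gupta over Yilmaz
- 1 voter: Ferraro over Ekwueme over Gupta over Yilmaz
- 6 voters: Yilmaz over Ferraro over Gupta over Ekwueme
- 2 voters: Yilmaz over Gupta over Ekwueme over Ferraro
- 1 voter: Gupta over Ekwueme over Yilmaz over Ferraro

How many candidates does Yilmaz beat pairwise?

Yilmaz against each rival (15 voters):
Yilmaz vs Ferraro: Yilmaz, 11–4.
Yilmaz vs Gupta: Yilmaz is ranked higher on 2+6+2 = 10 ballots, Gupta on 5. Yilmaz wins 10–5.
Yilmaz vs Ekwueme: Yilmaz, 10–5.
Yilmaz beats Ferraro, Gupta, Ekwueme — 3 pairwise wins.

3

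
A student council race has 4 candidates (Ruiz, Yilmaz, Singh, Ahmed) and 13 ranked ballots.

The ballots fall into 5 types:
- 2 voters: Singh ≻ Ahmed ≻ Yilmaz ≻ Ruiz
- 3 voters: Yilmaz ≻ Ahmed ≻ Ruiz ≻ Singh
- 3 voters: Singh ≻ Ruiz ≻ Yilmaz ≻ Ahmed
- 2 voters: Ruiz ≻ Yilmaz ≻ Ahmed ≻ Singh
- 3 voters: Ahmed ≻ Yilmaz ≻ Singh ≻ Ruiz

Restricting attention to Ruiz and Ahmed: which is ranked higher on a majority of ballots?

Ahmed

Ballots ranking Ruiz above Ahmed: 3 + 2 = 5.
Ballots ranking Ahmed above Ruiz: 13 − 5 = 8.
Ahmed wins the head-to-head 8–5.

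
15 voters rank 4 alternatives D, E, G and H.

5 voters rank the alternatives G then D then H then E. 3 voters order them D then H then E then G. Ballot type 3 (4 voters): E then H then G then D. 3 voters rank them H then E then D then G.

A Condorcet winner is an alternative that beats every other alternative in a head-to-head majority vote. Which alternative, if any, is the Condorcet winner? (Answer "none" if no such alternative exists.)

none

Check each pair by majority over 15 ballots:
D vs E: D wins 8–7.
D vs G: G wins 9–6.
D vs H: D, 8–7.
E–G: E 10–5.
E vs H: H, 11–4.
G vs H: H wins 10–5.
Every alternative loses at least once (D loses to G; E loses to D; G loses to E; H loses to D). The majority relation contains the cycle D > E > G > D, so there is no Condorcet winner.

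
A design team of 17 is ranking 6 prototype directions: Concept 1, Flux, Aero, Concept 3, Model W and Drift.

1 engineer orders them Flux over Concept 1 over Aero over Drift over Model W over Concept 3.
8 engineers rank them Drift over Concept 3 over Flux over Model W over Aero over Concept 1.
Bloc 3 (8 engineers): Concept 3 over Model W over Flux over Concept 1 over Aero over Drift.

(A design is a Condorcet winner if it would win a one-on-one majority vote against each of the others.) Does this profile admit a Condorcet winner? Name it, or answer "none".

Check each pair by majority over 17 ballots:
Concept 1–Flux: Flux 17–0.
Concept 1 vs Aero: Concept 1 wins 9–8.
Concept 1 vs Concept 3: Concept 3, 16–1.
Concept 1 vs Model W: Model W, 16–1.
Concept 1 vs Drift: Concept 1, 9–8.
Flux vs Aero: Flux wins 17–0.
Flux–Concept 3: Concept 3 16–1.
Flux vs Model W: Flux wins 9–8.
Flux–Drift: Flux 9–8.
Aero vs Concept 3: Concept 3, 16–1.
Aero vs Model W: Model W wins 16–1.
Aero vs Drift: Aero, 9–8.
Concept 3 vs Model W: Concept 3 wins 16–1.
Concept 3 vs Drift: Drift wins 9–8.
Model W vs Drift: Drift, 9–8.
Every design loses at least once (Concept 1 loses to Flux; Flux loses to Concept 3; Aero loses to Concept 1; Concept 3 loses to Drift; Model W loses to Flux; Drift loses to Concept 1). The majority relation contains the cycle Concept 1 → Drift → Concept 3 → Concept 1, so there is no Condorcet winner.

none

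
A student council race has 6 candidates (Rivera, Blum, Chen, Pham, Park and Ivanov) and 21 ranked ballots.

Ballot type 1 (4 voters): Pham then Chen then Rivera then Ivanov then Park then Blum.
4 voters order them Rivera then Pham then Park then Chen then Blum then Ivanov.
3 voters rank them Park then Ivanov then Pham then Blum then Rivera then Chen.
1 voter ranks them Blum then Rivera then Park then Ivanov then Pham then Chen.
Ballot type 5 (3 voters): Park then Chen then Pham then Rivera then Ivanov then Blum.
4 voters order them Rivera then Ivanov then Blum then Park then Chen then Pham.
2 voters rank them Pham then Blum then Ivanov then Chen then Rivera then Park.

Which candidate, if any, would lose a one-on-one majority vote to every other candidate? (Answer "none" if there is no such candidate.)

Blum

Head-to-head results (21 voters):
Rivera vs Blum: Rivera, 15–6.
Rivera vs Chen: 12 to 9, Rivera.
Rivera vs Pham: Pham, 12–9.
Rivera–Park: Rivera 15–6.
Rivera vs Ivanov: 4+4+1+3+4 = 16 for Rivera, 5 for Ivanov — Rivera by 16–5.
Blum–Chen: Chen 11–10.
Blum vs Pham: Pham wins 16–5.
Blum–Park: Park 14–7.
Blum vs Ivanov: Blum is ranked higher on 4+1+2 = 7 ballots, Ivanov on 14. Ivanov wins 14–7.
Chen vs Pham: 3+4 = 7 for Chen, 14 for Pham — Pham by 14–7.
Chen vs Park: Chen is ranked higher on 4+2 = 6 ballots, Park on 15. Park wins 15–6.
Chen vs Ivanov: 11 to 10, Chen.
Pham–Park: Park 11–10.
Pham vs Ivanov: Pham wins 13–8.
Park vs Ivanov: 11 to 10, Park.
Blum is beaten in every head-to-head and is the Condorcet loser.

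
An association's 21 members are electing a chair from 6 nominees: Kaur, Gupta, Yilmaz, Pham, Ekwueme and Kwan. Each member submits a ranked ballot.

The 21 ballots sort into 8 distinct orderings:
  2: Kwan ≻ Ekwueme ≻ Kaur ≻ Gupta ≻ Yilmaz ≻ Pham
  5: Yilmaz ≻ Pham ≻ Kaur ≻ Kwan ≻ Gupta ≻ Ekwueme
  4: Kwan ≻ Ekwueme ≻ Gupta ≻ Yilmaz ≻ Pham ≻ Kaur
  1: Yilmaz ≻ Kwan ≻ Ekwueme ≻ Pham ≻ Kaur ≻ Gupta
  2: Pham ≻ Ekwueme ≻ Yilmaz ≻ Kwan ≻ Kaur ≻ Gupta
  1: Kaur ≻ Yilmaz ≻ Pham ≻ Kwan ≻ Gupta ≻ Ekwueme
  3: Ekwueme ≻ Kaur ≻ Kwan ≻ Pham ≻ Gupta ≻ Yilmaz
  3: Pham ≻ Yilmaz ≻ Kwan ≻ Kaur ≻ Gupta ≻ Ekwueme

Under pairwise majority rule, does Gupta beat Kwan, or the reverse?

No ballot ranks Gupta above Kwan: 0.
Ballots ranking Kwan above Gupta: 21 − 0 = 21.
Kwan wins the head-to-head 21–0.

Kwan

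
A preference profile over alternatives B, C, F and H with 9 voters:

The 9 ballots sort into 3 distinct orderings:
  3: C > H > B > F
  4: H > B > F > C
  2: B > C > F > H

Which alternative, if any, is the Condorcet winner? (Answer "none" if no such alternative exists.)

none

Pairwise majorities:
B–C: B 6–3.
B vs F: B, 9–0.
B vs H: H wins 7–2.
C–F: C 5–4.
C–H: C 5–4.
F vs H: H, 7–2.
Each alternative drops at least one matchup (B loses to H; C loses to B; F loses to B; H loses to C); the cycle B → C → H → B rules out a Condorcet winner.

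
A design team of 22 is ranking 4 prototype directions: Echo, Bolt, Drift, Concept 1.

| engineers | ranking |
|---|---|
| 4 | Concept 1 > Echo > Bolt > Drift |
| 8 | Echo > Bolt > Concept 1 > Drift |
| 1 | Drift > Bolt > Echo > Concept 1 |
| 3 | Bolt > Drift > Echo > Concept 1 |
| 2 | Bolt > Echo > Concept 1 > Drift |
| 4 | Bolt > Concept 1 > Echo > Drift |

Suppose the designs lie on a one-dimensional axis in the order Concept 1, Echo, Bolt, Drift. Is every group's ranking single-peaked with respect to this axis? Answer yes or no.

Axis positions: Concept 1=1, Echo=2, Bolt=3, Drift=4.
Group 1 (peak Concept 1 at position 1): ranking walks positions 1-2-3-4, expanding outward from the peak — single-peaked.
Group 2 (peak Echo at position 2): ranking walks positions 2-3-1-4, expanding outward from the peak — single-peaked.
Group 3 (peak Drift at position 4): ranking walks positions 4-3-2-1, expanding outward from the peak — single-peaked.
Group 4 (peak Bolt at position 3): ranking walks positions 3-4-2-1, expanding outward from the peak — single-peaked.
Group 5 (peak Bolt at position 3): ranking walks positions 3-2-1-4, expanding outward from the peak — single-peaked.
Group 6: ranking walks positions 3-1-2-4; Concept 1 is ranked above Echo even though Echo lies between Concept 1 and the peak Bolt on the axis — preferences dip and rise again. Not single-peaked.
Group 6 violates single-peakedness, so the profile is not single-peaked on this axis.

no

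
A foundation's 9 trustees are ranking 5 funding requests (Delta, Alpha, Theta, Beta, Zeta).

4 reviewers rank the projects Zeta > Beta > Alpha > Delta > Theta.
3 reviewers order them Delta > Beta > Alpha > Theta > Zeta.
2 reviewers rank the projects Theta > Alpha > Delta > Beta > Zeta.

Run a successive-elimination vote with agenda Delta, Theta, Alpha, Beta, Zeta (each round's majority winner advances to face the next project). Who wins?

Round 1: Delta vs Theta — 7–2, Delta advances.
Round 2: Delta vs Alpha — 3–6, Alpha advances.
Round 3: Alpha vs Beta — 2–7, Beta advances.
Round 4: Beta vs Zeta — 5–4, Beta advances.
The agenda winner is Beta.

Beta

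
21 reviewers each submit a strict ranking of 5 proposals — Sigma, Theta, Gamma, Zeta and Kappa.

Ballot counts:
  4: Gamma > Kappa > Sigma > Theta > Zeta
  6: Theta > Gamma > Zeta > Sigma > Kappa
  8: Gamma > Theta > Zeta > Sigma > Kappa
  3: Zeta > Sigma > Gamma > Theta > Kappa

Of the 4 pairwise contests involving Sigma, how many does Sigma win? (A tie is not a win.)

Sigma against each rival (21 reviewers):
Sigma vs Theta: Theta, 14–7.
Sigma vs Gamma: Gamma, 18–3.
Sigma vs Zeta: Zeta wins 17–4.
Sigma–Kappa: Sigma 17–4.
Sigma beats Kappa; loses to Theta, Gamma, Zeta — 1 pairwise win.

1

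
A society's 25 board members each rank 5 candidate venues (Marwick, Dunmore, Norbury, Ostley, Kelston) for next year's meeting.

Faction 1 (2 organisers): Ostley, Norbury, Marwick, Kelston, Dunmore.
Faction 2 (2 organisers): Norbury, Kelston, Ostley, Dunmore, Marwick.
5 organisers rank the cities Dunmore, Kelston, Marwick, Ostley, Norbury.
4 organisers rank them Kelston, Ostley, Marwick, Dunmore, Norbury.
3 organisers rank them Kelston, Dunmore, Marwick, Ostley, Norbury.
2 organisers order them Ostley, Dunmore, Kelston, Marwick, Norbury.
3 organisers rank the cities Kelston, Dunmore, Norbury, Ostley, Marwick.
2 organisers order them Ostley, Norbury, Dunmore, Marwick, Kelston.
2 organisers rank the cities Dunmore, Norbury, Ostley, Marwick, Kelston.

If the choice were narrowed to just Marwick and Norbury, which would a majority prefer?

Ballots ranking Marwick above Norbury: 5 + 4 + 3 + 2 = 14.
Ballots ranking Norbury above Marwick: 25 − 14 = 11.
Marwick wins the head-to-head 14–11.

Marwick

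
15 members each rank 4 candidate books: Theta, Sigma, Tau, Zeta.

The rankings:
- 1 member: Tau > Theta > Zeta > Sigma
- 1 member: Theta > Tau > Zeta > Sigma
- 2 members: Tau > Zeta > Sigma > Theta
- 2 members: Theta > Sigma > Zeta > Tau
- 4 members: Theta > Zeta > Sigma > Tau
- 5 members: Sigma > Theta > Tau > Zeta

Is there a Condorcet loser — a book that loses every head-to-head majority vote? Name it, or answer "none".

none

Pairwise majorities:
Theta vs Sigma: 1+1+2+4 = 8 for Theta, 7 for Sigma — Theta by 8–7.
Theta vs Tau: 1+2+4+5 = 12 for Theta, 3 for Tau — Theta by 12–3.
Theta–Zeta: Theta 13–2.
Sigma–Tau: Sigma 11–4.
Sigma vs Zeta: Sigma is ranked higher on 2+5 = 7 ballots, Zeta on 8. Zeta wins 8–7.
Tau vs Zeta: Tau, 9–6.
Each book has at least one pairwise win (Theta beats Sigma; Sigma beats Tau; Tau beats Zeta; Zeta beats Sigma) — no Condorcet loser.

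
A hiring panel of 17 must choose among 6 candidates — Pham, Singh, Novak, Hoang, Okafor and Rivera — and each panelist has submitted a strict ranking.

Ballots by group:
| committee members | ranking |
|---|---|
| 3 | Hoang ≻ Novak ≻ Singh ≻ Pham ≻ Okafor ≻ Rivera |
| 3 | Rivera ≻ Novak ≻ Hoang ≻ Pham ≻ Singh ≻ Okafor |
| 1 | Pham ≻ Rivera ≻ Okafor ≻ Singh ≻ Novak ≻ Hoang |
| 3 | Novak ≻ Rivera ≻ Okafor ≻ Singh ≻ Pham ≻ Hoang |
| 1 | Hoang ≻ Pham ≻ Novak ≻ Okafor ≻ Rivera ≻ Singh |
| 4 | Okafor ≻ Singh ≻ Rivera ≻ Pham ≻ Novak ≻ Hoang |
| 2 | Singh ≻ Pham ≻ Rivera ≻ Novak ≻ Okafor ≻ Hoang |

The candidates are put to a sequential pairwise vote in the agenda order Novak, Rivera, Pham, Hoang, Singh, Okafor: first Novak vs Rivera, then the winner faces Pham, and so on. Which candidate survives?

Okafor

Round 1: Novak vs Rivera — 7–10, Rivera advances.
Round 2: Rivera vs Pham — 10–7, Rivera advances.
Round 3: Rivera vs Hoang — 13–4, Rivera advances.
Round 4: Rivera vs Singh — 8–9, Singh advances.
Round 5: Singh vs Okafor — 8–9, Okafor advances.
Okafor survives the agenda.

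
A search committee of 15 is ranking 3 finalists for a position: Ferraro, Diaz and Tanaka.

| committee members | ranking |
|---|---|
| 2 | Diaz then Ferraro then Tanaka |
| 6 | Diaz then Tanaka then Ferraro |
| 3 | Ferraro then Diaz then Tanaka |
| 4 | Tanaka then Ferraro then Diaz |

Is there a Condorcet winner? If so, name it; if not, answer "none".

Pairwise majorities:
Ferraro vs Diaz: 7 to 8, Diaz.
Ferraro–Tanaka: Tanaka 10–5.
Diaz vs Tanaka: Diaz is ranked higher on 2+6+3 = 11 ballots, Tanaka on 4. Diaz wins 11–4.
Diaz beats each of Ferraro, Tanaka — Diaz is the Condorcet winner.

Diaz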